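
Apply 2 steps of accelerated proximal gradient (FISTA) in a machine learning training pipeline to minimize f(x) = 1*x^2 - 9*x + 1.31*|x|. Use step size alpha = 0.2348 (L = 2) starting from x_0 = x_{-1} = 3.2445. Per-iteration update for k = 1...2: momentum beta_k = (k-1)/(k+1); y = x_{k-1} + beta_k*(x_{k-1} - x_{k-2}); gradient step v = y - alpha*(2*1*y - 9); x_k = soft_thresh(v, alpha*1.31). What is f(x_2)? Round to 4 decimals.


FISTA on f(x) = 1*x^2 - 9*x + 1.31*|x|
L = 2, alpha = 0.2348
Iteration 1: beta = 0.0, y = 3.2445 + 0.0*(3.2445 - 3.2445) = 3.2445
  grad(y) = -2.511, v = y - alpha*grad = 3.8341
  prox(v) = soft_thresh(3.8341, 0.3076) = 3.5265
Iteration 2: beta = 0.3333, y = 3.5265 + 0.3333*(3.5265 - 3.2445) = 3.6205
  grad(y) = -1.759, v = y - alpha*grad = 4.0335
  prox(v) = soft_thresh(4.0335, 0.3076) = 3.7259
f(x_2) = 1*3.7259^2 - 9*3.7259 + 1.31*|3.7259| = -14.7698


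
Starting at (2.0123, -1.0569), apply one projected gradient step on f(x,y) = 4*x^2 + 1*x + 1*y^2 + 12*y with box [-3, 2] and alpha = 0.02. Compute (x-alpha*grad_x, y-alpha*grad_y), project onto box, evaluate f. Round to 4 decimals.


Step 1: Compute gradient at (2.0123, -1.0569).
grad_x = 2*4*2.0123 + 1 = 17.0984
grad_y = 2*1*-1.0569 + 12 = 9.8862
Step 2: Gradient step.
x_raw = 2.0123 - 0.02*17.0984 = 1.6703
y_raw = -1.0569 - 0.02*9.8862 = -1.2546
Step 3: Project onto [-3, 2].
x_proj = clip(1.6703) = 1.6703
y_proj = clip(-1.2546) = -1.2546
Step 4: Evaluate f.
f(1.6703, -1.2546) = -0.651


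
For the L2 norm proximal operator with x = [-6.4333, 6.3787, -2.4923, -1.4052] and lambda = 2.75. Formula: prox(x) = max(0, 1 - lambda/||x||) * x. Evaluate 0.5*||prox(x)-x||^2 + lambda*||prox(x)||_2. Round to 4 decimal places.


Step 1: Compute ||x||.
||x|| = 9.5006
Step 2: Compute scaling factor.
scale = max(0, 1 - 2.75/9.5006) = 0.7105
Step 3: prox(x) = [-4.5711, 4.5323, -1.7709, -0.9985]
||prox(x)|| = 6.7506
Step 4: Proximal objective.
0.5*||prox-x||^2 = 3.7813
lambda*||prox|| = 18.5642
Total = 22.3454


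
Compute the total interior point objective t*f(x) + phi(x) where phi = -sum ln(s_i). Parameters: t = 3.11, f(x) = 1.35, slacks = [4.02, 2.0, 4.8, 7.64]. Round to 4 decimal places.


Step 1: Compute log-barrier.
ln values: [1.3913, 0.6931, 1.5686, 2.0334]
phi = -(1.3913 + 0.6931 + 1.5686 + 2.0334) = -5.6864
Step 2: Compute augmented objective.
t*f(x) = 3.11*1.35 = 4.1985
Total = 4.1985 - 5.6864 = -1.4879


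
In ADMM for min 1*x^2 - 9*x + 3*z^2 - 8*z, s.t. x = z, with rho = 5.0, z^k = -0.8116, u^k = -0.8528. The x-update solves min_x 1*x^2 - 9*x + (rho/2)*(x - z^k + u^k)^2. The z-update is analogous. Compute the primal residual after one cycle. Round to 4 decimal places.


ADMM iteration with rho = 5.0, z^k = -0.8116, u^k = -0.8528
Step 1: x-update.
Minimize 1*x^2 - 9*x + (5.0/2)*(x + 0.8116 - 0.8528)^2
FOC: (2*1 + 5.0)*x = 9 + 5.0*(-0.8116 + 0.8528)
x^{k+1} = 1.3151
Step 2: z-update.
Minimize 3*z^2 - 8*z + (5.0/2)*(1.3151 - z - 0.8528)^2
FOC: (2*3 + 5.0)*z = 8 + 5.0*(1.3151 - 0.8528)
z^{k+1} = 0.9374
Step 3: u-update.
u^{k+1} = -0.8528 + 1.3151 - 0.9374 = -0.4751
Step 4: Primal residual = |1.3151 - 0.9374| = 0.3777


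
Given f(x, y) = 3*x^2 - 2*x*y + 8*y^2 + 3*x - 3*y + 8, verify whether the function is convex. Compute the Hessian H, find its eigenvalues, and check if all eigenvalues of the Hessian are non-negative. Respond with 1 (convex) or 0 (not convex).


The Hessian of f(x,y) = 3*x^2 - 2*x*y + 8*y^2 + 3*x - 3*y + 8 is:
H = [[6, -2], [-2, 16]]
Trace = 6 + 16 = 22
Determinant = 6*16 - (-2)^2 = 92
Discriminant = (22)^2 - 4*92 = 116.0
Eigenvalues: lambda_1 = 5.6148, lambda_2 = 16.3852
The function is convex.

1


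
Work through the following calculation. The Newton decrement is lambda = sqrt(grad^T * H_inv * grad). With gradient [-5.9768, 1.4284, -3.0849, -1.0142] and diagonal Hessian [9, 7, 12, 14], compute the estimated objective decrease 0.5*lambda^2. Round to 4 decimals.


Step 1: H is diagonal, so H^(-1) * g = [-0.6641, 0.2041, -0.2571, -0.0724].
Step 2: g^T H^(-1) g = sum_i g_i^2 / H_ii
  = (-5.9768)^2/9 + (1.4284)^2/7 + (-3.0849)^2/12 + (-1.0142)^2/14
  = 3.9691 + 0.2915 + 0.7931 + 0.0735 = 5.1271
Step 3: Objective decrease = 0.5 * g^T H^(-1) g = 2.5636


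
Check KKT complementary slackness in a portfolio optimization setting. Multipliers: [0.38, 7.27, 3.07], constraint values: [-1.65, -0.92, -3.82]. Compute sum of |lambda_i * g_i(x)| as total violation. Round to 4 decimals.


KKT complementary slackness check:
lambda_1 * g_1 = 0.38 * -1.65 = -0.627
lambda_2 * g_2 = 7.27 * -0.92 = -6.6884
lambda_3 * g_3 = 3.07 * -3.82 = -11.7274
Total violation = 0.627 + 6.6884 + 11.7274 = 19.0428


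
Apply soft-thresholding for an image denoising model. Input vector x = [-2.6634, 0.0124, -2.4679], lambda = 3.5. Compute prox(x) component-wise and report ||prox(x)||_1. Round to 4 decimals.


Soft-thresholding with lambda = 3.5:
prox(-2.6634) = sign(-2.6634)*max(|-2.6634| - 3.5, 0) = 0.0
prox(0.0124) = sign(0.0124)*max(|0.0124| - 3.5, 0) = 0.0
prox(-2.4679) = sign(-2.4679)*max(|-2.4679| - 3.5, 0) = 0.0
prox(x) = [0.0, 0.0, 0.0]
||prox(x)||_1 = 0.0 + 0.0 + 0.0 = 0.0


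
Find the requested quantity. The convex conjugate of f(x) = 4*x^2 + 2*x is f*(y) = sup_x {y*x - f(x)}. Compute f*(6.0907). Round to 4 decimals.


f*(y) = sup_x {y*x - a*x^2 - b*x} = sup_x {(y-b)*x - a*x^2}
FOC: (y - b) - 2a*x = 0 => x* = (y - b)/(2a)
x* = (6.0907 - 2)/(2*4) = 0.5113
f*(6.0907) = (y-b)^2/(4a) = (6.0907 - 2)^2/(4*4)
= 16.7338/16 = 1.0459


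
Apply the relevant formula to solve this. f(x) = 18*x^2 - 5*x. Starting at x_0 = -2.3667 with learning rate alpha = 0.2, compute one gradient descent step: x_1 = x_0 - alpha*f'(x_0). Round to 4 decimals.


We compute the gradient at x_0 and apply the update.
f'(x) = 36*x - 5
f'(-2.3667) = 36*-2.3667 - 5 = -90.2012
x_1 = -2.3667 - 0.2*-90.2012 = 15.6735


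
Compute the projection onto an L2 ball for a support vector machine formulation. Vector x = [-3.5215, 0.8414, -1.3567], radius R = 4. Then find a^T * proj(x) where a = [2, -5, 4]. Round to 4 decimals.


Step 1: Compute ||x|| (intermediates to 6 decimals).
||x|| = sqrt((-3.5215)^2 + 0.8414^2 + (-1.3567)^2) = 3.866465
Step 2: Project.
Since ||x|| <= R, proj = x (no scaling needed).
proj(x) = [-3.5215, 0.8414, -1.3567]
Step 3: Dot product.
a^T * proj(x) = 2*(-3.5215) - 5*0.8414 + 4*(-1.3567) = -16.6768


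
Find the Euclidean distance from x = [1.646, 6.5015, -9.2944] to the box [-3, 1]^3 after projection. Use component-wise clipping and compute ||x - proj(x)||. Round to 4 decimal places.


Project each component onto [-3, 1].
clip(1.646) = 1.0, clip(6.5015) = 1.0, clip(-9.2944) = -3.0
Projection = [1.0, 1.0, -3.0]
Squared diffs: [0.4173, 30.2665, 39.6195]
Distance = sqrt(70.3033) = 8.3847


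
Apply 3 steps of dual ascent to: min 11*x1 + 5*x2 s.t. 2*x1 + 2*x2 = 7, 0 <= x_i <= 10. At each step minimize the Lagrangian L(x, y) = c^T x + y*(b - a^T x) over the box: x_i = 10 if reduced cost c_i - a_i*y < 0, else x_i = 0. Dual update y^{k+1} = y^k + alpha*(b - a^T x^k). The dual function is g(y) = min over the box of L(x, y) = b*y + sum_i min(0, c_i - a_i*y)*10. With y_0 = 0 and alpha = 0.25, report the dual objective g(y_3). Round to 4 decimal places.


Dual ascent for LP: min 11*x1 + 5*x2, 2*x1 + 2*x2 = 7, 0 <= x_i <= 10
Step 1: y^k = 0.0, reduced costs: (11.0, 5.0)
  x^k = (0.0, 0.0), subgradient = b - a^T x = 7.0
  y^{k+1} = 0.0 + 0.25*7.0 = 1.75
Step 2: y^k = 1.75, reduced costs: (7.5, 1.5)
  x^k = (0.0, 0.0), subgradient = b - a^T x = 7.0
  y^{k+1} = 1.75 + 0.25*7.0 = 3.5
Step 3: y^k = 3.5, reduced costs: (4.0, -2.0)
  x^k = (0.0, 10.0), subgradient = b - a^T x = -13.0
  y^{k+1} = 3.5 + 0.25*-13.0 = 0.25
Dual objective at y_3 = 0.25: reduced costs (10.5, 4.5), box minimizer x = (0.0, 0.0)
g(y_3) = b*y + (c1 - a1*y)*x1 + (c2 - a2*y)*x2 = 7*0.25 + 10.5*0.0 + 4.5*0.0 = 1.75 + 0.0 + 0.0 = 1.75


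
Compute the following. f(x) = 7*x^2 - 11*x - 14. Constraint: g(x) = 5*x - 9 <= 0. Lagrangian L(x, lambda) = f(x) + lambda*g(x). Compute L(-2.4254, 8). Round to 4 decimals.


Step 1: Evaluate f(x).
f(-2.4254) = 7*(-2.4254)^2 - 11*(-2.4254) - 14 = 53.8574
Step 2: Evaluate g(x).
g(-2.4254) = 5*-2.4254 - 9 = -21.127
Step 3: Compute Lagrangian.
L = 53.8574 + 8*-21.127 = -115.1586


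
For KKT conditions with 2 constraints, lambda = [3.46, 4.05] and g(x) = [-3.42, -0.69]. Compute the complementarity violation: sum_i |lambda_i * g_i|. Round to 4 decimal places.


KKT complementary slackness check:
lambda_1 * g_1 = 3.46 * -3.42 = -11.8332
lambda_2 * g_2 = 4.05 * -0.69 = -2.7945
Total violation = 11.8332 + 2.7945 = 14.6277


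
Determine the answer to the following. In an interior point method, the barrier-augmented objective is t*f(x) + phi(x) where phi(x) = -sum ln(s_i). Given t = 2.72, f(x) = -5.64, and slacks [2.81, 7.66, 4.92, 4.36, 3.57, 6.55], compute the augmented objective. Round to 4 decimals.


Step 1: Compute log-barrier.
ln values: [1.0332, 2.036, 1.5933, 1.4725, 1.2726, 1.8795]
phi = -(1.0332 + 2.036 + 1.5933 + 1.4725 + 1.2726 + 1.8795) = -9.287
Step 2: Compute augmented objective.
t*f(x) = 2.72*-5.64 = -15.3408
Total = -15.3408 - 9.287 = -24.6278


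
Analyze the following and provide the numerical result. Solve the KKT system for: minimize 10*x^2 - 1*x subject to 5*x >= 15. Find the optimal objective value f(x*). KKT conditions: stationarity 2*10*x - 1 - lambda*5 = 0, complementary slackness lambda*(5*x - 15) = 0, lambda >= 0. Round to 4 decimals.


Step 1: Try lambda = 0 (constraint inactive).
x_unc = 1/(2*10) = 0.05
Check: 5*0.05 = 0.25 < 15 -- violated!
Step 2: Constraint must be active: 5*x = 15
x* = 15/5 = 3.0
lambda = (2*10*3.0 - 1)/5 = 11.8
Step 3: Compute optimal value.
f(x*) = 10*3.0^2 - 1*3.0 = 87.0


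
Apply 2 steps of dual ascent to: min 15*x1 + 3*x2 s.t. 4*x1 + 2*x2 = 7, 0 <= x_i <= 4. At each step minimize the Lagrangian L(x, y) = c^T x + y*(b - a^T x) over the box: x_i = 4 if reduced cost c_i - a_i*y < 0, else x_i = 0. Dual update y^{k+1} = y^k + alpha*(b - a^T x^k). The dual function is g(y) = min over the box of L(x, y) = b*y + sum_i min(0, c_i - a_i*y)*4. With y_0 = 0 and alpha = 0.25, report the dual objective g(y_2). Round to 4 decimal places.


Dual ascent for LP: min 15*x1 + 3*x2, 4*x1 + 2*x2 = 7, 0 <= x_i <= 4
Step 1: y^k = 0.0, reduced costs: (15.0, 3.0)
  x^k = (0.0, 0.0), subgradient = b - a^T x = 7.0
  y^{k+1} = 0.0 + 0.25*7.0 = 1.75
Step 2: y^k = 1.75, reduced costs: (8.0, -0.5)
  x^k = (0.0, 4.0), subgradient = b - a^T x = -1.0
  y^{k+1} = 1.75 + 0.25*-1.0 = 1.5
Dual objective at y_2 = 1.5: reduced costs (9.0, 0.0), box minimizer x = (0.0, 0.0)
g(y_2) = b*y + (c1 - a1*y)*x1 + (c2 - a2*y)*x2 = 7*1.5 + 9.0*0.0 + 0.0*0.0 = 10.5 + 0.0 + 0.0 = 10.5


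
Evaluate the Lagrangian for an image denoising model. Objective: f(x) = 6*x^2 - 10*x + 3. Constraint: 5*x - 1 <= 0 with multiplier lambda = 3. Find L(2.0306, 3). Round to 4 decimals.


Step 1: Evaluate f(x).
f(2.0306) = 6*2.0306^2 - 10*2.0306 + 3 = 7.434
Step 2: Evaluate g(x).
g(2.0306) = 5*2.0306 - 1 = 9.153
Step 3: Compute Lagrangian.
L = 7.434 + 3*9.153 = 34.893


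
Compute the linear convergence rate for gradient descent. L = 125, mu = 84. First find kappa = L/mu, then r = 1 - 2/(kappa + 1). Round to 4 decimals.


Step 1: Compute the condition number.
kappa = L/mu = 125/84 = 1.4881
Step 2: Compute the convergence rate.
r = 1 - 2/(kappa + 1) = 1 - 2*mu/(L + mu) = (L - mu)/(L + mu) = 41/209 = 0.1962


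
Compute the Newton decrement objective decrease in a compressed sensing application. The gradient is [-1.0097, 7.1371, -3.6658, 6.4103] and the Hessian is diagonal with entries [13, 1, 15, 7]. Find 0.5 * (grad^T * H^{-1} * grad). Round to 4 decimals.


Step 1: H is diagonal, so H^(-1) * g = [-0.0777, 7.1371, -0.2444, 0.9158].
Step 2: g^T H^(-1) g = sum_i g_i^2 / H_ii
  = (-1.0097)^2/13 + (7.1371)^2/1 + (-3.6658)^2/15 + (6.4103)^2/7
  = 0.0784 + 50.9382 + 0.8959 + 5.8703 = 57.7828
Step 3: Objective decrease = 0.5 * g^T H^(-1) g = 28.8914


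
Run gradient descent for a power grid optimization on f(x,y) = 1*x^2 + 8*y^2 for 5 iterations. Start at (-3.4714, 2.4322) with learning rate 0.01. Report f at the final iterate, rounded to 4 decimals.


Gradient descent on f(x,y) = 1*x^2 + 8*y^2.
Starting point: (-3.4714, 2.4322), alpha = 0.01
Step 1: grad_x = 2*1*-3.4714 = -6.9428, grad_y = 2*8*2.4322 = 38.9152
  x_1 = -3.4714 - 0.01*-6.9428 = -3.402
  y_1 = 2.4322 - 0.01*38.9152 = 2.043
Step 2: grad_x = 2*1*-3.402 = -6.8039, grad_y = 2*8*2.043 = 32.6888
  x_2 = -3.402 - 0.01*-6.8039 = -3.3339
  y_2 = 2.043 - 0.01*32.6888 = 1.7162
Step 3: grad_x = 2*1*-3.3339 = -6.6679, grad_y = 2*8*1.7162 = 27.4586
  x_3 = -3.3339 - 0.01*-6.6679 = -3.2673
  y_3 = 1.7162 - 0.01*27.4586 = 1.4416
Step 4: grad_x = 2*1*-3.2673 = -6.5345, grad_y = 2*8*1.4416 = 23.0652
  x_4 = -3.2673 - 0.01*-6.5345 = -3.2019
  y_4 = 1.4416 - 0.01*23.0652 = 1.2109
Step 5: grad_x = 2*1*-3.2019 = -6.4038, grad_y = 2*8*1.2109 = 19.3748
  x_5 = -3.2019 - 0.01*-6.4038 = -3.1379
  y_5 = 1.2109 - 0.01*19.3748 = 1.0172
f(-3.1379, 1.0172) = 1*(-3.1379)^2 + 8*1.0172^2 = 18.1234


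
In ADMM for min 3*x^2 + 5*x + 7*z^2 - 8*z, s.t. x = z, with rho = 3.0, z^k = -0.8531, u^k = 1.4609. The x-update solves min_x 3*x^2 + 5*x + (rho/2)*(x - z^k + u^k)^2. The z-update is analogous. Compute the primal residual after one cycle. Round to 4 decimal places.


ADMM iteration with rho = 3.0, z^k = -0.8531, u^k = 1.4609
Step 1: x-update.
Minimize 3*x^2 + 5*x + (3.0/2)*(x + 0.8531 + 1.4609)^2
FOC: (2*3 + 3.0)*x = -5 + 3.0*(-0.8531 - 1.4609)
x^{k+1} = -1.3269
Step 2: z-update.
Minimize 7*z^2 - 8*z + (3.0/2)*(-1.3269 - z + 1.4609)^2
FOC: (2*7 + 3.0)*z = 8 + 3.0*(-1.3269 + 1.4609)
z^{k+1} = 0.4942
Step 3: u-update.
u^{k+1} = 1.4609 - 1.3269 - 0.4942 = -0.3602
Step 4: Primal residual = |-1.3269 - 0.4942| = 1.8211


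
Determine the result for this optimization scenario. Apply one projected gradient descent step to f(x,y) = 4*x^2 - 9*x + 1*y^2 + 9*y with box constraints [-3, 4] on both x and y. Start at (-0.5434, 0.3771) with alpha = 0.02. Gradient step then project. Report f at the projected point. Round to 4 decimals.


Step 1: Compute gradient at (-0.5434, 0.3771).
grad_x = 2*4*-0.5434 - 9 = -13.3472
grad_y = 2*1*0.3771 + 9 = 9.7542
Step 2: Gradient step.
x_raw = -0.5434 - 0.02*-13.3472 = -0.2765
y_raw = 0.3771 - 0.02*9.7542 = 0.182
Step 3: Project onto [-3, 4].
x_proj = clip(-0.2765) = -0.2765
y_proj = clip(0.182) = 0.182
Step 4: Evaluate f.
f(-0.2765, 0.182) = 4.4651


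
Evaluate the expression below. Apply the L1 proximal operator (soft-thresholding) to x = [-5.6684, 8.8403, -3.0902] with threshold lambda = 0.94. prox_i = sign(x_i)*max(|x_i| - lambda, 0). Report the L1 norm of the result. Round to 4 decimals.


Soft-thresholding with lambda = 0.94:
prox(-5.6684) = sign(-5.6684)*max(|-5.6684| - 0.94, 0) = -4.7284
prox(8.8403) = sign(8.8403)*max(|8.8403| - 0.94, 0) = 7.9003
prox(-3.0902) = sign(-3.0902)*max(|-3.0902| - 0.94, 0) = -2.1502
prox(x) = [-4.7284, 7.9003, -2.1502]
||prox(x)||_1 = 4.7284 + 7.9003 + 2.1502 = 14.7789


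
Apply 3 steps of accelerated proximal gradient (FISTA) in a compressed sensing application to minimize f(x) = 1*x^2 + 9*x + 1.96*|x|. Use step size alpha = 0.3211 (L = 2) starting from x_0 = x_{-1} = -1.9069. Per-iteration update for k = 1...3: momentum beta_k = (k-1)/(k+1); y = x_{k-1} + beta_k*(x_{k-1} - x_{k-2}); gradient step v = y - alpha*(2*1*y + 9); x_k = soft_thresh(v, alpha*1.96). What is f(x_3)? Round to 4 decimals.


FISTA on f(x) = 1*x^2 + 9*x + 1.96*|x|
L = 2, alpha = 0.3211
Iteration 1: beta = 0.0, y = -1.9069 + 0.0*(-1.9069 + 1.9069) = -1.9069
  grad(y) = 5.1862, v = y - alpha*grad = -3.5722
  prox(v) = soft_thresh(-3.5722, 0.6294) = -2.9428
Iteration 2: beta = 0.3333, y = -2.9428 + 0.3333*(-2.9428 + 1.9069) = -3.2881
  grad(y) = 2.4237, v = y - alpha*grad = -4.0664
  prox(v) = soft_thresh(-4.0664, 0.6294) = -3.437
Iteration 3: beta = 0.5, y = -3.437 + 0.5*(-3.437 + 2.9428) = -3.6841
  grad(y) = 1.6317, v = y - alpha*grad = -4.2081
  prox(v) = soft_thresh(-4.2081, 0.6294) = -3.5787
f(x_3) = 1*(-3.5787)^2 + 9*(-3.5787) + 1.96*|-3.5787| = -12.387


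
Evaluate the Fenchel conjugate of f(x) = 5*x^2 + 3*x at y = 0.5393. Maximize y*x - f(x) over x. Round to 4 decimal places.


f*(y) = sup_x {y*x - a*x^2 - b*x} = sup_x {(y-b)*x - a*x^2}
FOC: (y - b) - 2a*x = 0 => x* = (y - b)/(2a)
x* = (0.5393 - 3)/(2*5) = -0.2461
f*(0.5393) = (y-b)^2/(4a) = (0.5393 - 3)^2/(4*5)
= 6.055/20 = 0.3028


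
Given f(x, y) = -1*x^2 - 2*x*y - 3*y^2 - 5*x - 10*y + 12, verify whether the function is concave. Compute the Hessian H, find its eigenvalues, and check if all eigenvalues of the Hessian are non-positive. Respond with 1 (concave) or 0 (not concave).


The Hessian of f(x,y) = -1*x^2 - 2*x*y - 3*y^2 - 5*x - 10*y + 12 is:
H = [[-2, -2], [-2, -6]]
Trace = -2 - 6 = -8
Determinant = -2*-6 - (-2)^2 = 8
Discriminant = (-8)^2 - 4*8 = 32.0
Eigenvalues: lambda_1 = -6.8284, lambda_2 = -1.1716
The function is concave.

1


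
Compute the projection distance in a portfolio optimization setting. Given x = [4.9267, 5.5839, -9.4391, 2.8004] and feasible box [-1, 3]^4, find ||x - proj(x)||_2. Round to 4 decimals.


Project each component onto [-1, 3].
clip(4.9267) = 3.0, clip(5.5839) = 3.0, clip(-9.4391) = -1.0, clip(2.8004) = 2.8004
Projection = [3.0, 3.0, -1.0, 2.8004]
Squared diffs: [3.7122, 6.6765, 71.2184, 0.0]
Distance = sqrt(81.6071) = 9.0337


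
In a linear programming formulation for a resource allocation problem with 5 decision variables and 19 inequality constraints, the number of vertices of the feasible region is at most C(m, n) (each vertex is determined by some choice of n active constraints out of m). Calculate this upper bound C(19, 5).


Each vertex corresponds to some choice of n active constraints out of m, so the number of vertices is at most C(m, n) = m! / (n!(m-n)!).
m = 19, n = 5
Numerator: 19 * 18 * 17 * 16 * 15
Denominator: 5! = 120
C(19, 5) = 11628


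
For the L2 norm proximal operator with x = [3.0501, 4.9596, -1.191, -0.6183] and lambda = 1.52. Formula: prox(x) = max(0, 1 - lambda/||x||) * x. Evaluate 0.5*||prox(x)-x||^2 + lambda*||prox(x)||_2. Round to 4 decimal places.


Step 1: Compute ||x||.
||x|| = 5.9751
Step 2: Compute scaling factor.
scale = max(0, 1 - 1.52/5.9751) = 0.7456
Step 3: prox(x) = [2.2742, 3.6979, -0.888, -0.461]
||prox(x)|| = 4.4551
Step 4: Proximal objective.
0.5*||prox-x||^2 = 1.1552
lambda*||prox|| = 6.7718
Total = 7.9269


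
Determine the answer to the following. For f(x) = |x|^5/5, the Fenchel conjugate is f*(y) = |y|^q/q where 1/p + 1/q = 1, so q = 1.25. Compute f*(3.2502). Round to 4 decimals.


The conjugate exponent q satisfies 1/p + 1/q = 1.
p = 5, so q = 5/(5 - 1) = 1.25
|y|^q = 3.2502^1.25 = 4.364
f*(3.2502) = 4.364 / 1.25 = 3.4912


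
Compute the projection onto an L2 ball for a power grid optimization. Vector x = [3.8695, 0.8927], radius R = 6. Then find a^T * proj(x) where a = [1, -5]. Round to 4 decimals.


Step 1: Compute ||x|| (intermediates to 6 decimals).
||x|| = sqrt(3.8695^2 + 0.8927^2) = 3.971139
Step 2: Project.
Since ||x|| <= R, proj = x (no scaling needed).
proj(x) = [3.8695, 0.8927]
Step 3: Dot product.
a^T * proj(x) = 1*3.8695 - 5*0.8927 = -0.594


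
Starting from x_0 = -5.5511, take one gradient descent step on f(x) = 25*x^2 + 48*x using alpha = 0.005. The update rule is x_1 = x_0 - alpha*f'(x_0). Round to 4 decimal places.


We compute the gradient at x_0 and apply the update.
f'(x) = 50*x + 48
f'(-5.5511) = 50*-5.5511 + 48 = -229.555
x_1 = -5.5511 - 0.005*-229.555 = -4.4033


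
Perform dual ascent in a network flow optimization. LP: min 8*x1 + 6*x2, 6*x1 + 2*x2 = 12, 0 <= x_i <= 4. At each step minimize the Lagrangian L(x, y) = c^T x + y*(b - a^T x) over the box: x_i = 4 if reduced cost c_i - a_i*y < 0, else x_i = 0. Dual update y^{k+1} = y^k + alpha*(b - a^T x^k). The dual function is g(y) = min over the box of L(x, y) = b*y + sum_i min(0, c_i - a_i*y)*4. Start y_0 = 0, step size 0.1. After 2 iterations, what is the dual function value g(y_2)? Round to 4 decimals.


Dual ascent for LP: min 8*x1 + 6*x2, 6*x1 + 2*x2 = 12, 0 <= x_i <= 4
Step 1: y^k = 0.0, reduced costs: (8.0, 6.0)
  x^k = (0.0, 0.0), subgradient = b - a^T x = 12.0
  y^{k+1} = 0.0 + 0.1*12.0 = 1.2
Step 2: y^k = 1.2, reduced costs: (0.8, 3.6)
  x^k = (0.0, 0.0), subgradient = b - a^T x = 12.0
  y^{k+1} = 1.2 + 0.1*12.0 = 2.4
Dual objective at y_2 = 2.4: reduced costs (-6.4, 1.2), box minimizer x = (4.0, 0.0)
g(y_2) = b*y + (c1 - a1*y)*x1 + (c2 - a2*y)*x2 = 12*2.4 + (-6.4)*4.0 + 1.2*0.0 = 28.8 - 25.6 + 0.0 = 3.2


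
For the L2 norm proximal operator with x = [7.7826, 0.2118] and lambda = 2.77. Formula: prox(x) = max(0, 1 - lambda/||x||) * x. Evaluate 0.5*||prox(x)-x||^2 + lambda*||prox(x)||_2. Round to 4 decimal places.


Step 1: Compute ||x||.
||x|| = 7.7855
Step 2: Compute scaling factor.
scale = max(0, 1 - 2.77/7.7855) = 0.6442
Step 3: prox(x) = [5.0136, 0.1364]
||prox(x)|| = 5.0155
Step 4: Proximal objective.
0.5*||prox-x||^2 = 3.8365
lambda*||prox|| = 13.8929
Total = 17.7293


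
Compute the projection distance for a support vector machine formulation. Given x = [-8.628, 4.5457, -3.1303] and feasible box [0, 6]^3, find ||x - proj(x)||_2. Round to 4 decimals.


Project each component onto [0, 6].
clip(-8.628) = 0.0, clip(4.5457) = 4.5457, clip(-3.1303) = 0.0
Projection = [0.0, 4.5457, 0.0]
Squared diffs: [74.4424, 0.0, 9.7988]
Distance = sqrt(84.2412) = 9.1783


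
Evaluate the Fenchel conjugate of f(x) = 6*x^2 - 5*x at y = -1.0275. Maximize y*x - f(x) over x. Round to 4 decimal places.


f*(y) = sup_x {y*x - a*x^2 - b*x} = sup_x {(y-b)*x - a*x^2}
FOC: (y - b) - 2a*x = 0 => x* = (y - b)/(2a)
x* = (-1.0275 + 5)/(2*6) = 0.331
f*(-1.0275) = (y-b)^2/(4a) = (-1.0275 + 5)^2/(4*6)
= 15.7808/24 = 0.6575


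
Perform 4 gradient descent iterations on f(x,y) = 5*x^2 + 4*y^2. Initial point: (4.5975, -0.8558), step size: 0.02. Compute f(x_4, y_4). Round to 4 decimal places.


Gradient descent on f(x,y) = 5*x^2 + 4*y^2.
Starting point: (4.5975, -0.8558), alpha = 0.02
Step 1: grad_x = 2*5*4.5975 = 45.975, grad_y = 2*4*-0.8558 = -6.8464
  x_1 = 4.5975 - 0.02*45.975 = 3.678
  y_1 = -0.8558 - 0.02*-6.8464 = -0.7189
Step 2: grad_x = 2*5*3.678 = 36.78, grad_y = 2*4*-0.7189 = -5.751
  x_2 = 3.678 - 0.02*36.78 = 2.9424
  y_2 = -0.7189 - 0.02*-5.751 = -0.6039
Step 3: grad_x = 2*5*2.9424 = 29.424, grad_y = 2*4*-0.6039 = -4.8308
  x_3 = 2.9424 - 0.02*29.424 = 2.3539
  y_3 = -0.6039 - 0.02*-4.8308 = -0.5072
Step 4: grad_x = 2*5*2.3539 = 23.5392, grad_y = 2*4*-0.5072 = -4.0579
  x_4 = 2.3539 - 0.02*23.5392 = 1.8831
  y_4 = -0.5072 - 0.02*-4.0579 = -0.4261
f(1.8831, -0.4261) = 5*1.8831^2 + 4*(-0.4261)^2 = 18.4572


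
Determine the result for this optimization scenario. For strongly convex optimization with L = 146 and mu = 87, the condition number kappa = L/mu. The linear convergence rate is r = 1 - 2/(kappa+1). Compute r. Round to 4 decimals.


Step 1: Compute the condition number.
kappa = L/mu = 146/87 = 1.6782
Step 2: Compute the convergence rate.
r = 1 - 2/(kappa + 1) = 1 - 2*mu/(L + mu) = (L - mu)/(L + mu) = 59/233 = 0.2532


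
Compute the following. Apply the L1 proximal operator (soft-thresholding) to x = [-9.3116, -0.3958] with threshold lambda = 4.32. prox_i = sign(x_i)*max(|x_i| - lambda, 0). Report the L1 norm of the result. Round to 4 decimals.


Soft-thresholding with lambda = 4.32:
prox(-9.3116) = sign(-9.3116)*max(|-9.3116| - 4.32, 0) = -4.9916
prox(-0.3958) = sign(-0.3958)*max(|-0.3958| - 4.32, 0) = 0.0
prox(x) = [-4.9916, 0.0]
||prox(x)||_1 = 4.9916 + 0.0 = 4.9916


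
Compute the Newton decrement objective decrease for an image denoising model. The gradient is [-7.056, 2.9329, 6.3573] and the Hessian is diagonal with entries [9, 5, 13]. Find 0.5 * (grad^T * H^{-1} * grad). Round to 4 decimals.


Step 1: H is diagonal, so H^(-1) * g = [-0.784, 0.5866, 0.489].
Step 2: g^T H^(-1) g = sum_i g_i^2 / H_ii
  = (-7.056)^2/9 + (2.9329)^2/5 + (6.3573)^2/13
  = 5.5319 + 1.7204 + 3.1089 = 10.3612
Step 3: Objective decrease = 0.5 * g^T H^(-1) g = 5.1806


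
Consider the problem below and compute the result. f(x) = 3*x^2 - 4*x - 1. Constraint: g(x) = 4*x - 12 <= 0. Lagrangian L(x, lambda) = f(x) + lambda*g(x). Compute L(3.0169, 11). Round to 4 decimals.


Step 1: Evaluate f(x).
f(3.0169) = 3*3.0169^2 - 4*3.0169 - 1 = 14.2375
Step 2: Evaluate g(x).
g(3.0169) = 4*3.0169 - 12 = 0.0676
Step 3: Compute Lagrangian.
L = 14.2375 + 11*0.0676 = 14.9811


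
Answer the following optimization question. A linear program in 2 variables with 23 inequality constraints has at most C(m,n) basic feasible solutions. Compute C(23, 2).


Each vertex corresponds to some choice of n active constraints out of m, so the number of vertices is at most C(m, n) = m! / (n!(m-n)!).
m = 23, n = 2
Numerator: 23 * 22
Denominator: 2! = 2
C(23, 2) = 253


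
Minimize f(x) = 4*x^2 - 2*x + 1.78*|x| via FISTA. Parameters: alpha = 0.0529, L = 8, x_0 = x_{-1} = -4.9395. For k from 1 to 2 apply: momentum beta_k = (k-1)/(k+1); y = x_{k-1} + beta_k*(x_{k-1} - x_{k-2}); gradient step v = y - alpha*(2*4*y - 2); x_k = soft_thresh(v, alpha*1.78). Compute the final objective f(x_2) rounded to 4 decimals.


FISTA on f(x) = 4*x^2 - 2*x + 1.78*|x|
L = 8, alpha = 0.0529
Iteration 1: beta = 0.0, y = -4.9395 + 0.0*(-4.9395 + 4.9395) = -4.9395
  grad(y) = -41.516, v = y - alpha*grad = -2.7433
  prox(v) = soft_thresh(-2.7433, 0.0942) = -2.6491
Iteration 2: beta = 0.3333, y = -2.6491 + 0.3333*(-2.6491 + 4.9395) = -1.8857
  grad(y) = -17.0855, v = y - alpha*grad = -0.9819
  prox(v) = soft_thresh(-0.9819, 0.0942) = -0.8877
f(x_2) = 4*(-0.8877)^2 - 2*(-0.8877) + 1.78*|-0.8877| = 6.5076


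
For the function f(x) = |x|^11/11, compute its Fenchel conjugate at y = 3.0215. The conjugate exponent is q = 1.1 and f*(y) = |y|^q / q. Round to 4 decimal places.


The conjugate exponent q satisfies 1/p + 1/q = 1.
p = 11, so q = 11/(11 - 1) = 1.1
|y|^q = 3.0215^1.1 = 3.3748
f*(3.0215) = 3.3748 / 1.1 = 3.068


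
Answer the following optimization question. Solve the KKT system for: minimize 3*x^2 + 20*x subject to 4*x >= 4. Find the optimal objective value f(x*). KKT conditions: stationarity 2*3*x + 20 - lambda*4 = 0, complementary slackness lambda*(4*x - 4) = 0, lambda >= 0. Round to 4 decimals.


Step 1: Try lambda = 0 (constraint inactive).
x_unc = -20/(2*3) = -3.3333
Check: 4*-3.3333 = -13.3332 < 4 -- violated!
Step 2: Constraint must be active: 4*x = 4
x* = 4/4 = 1.0
lambda = (2*3*1.0 + 20)/4 = 6.5
Step 3: Compute optimal value.
f(x*) = 3*1.0^2 + 20*1.0 = 23.0


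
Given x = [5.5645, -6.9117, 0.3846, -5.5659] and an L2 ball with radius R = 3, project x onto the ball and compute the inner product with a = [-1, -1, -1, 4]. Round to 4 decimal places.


Step 1: Compute ||x|| (intermediates to 6 decimals).
||x|| = sqrt(5.5645^2 + (-6.9117)^2 + 0.3846^2 + (-5.5659)^2) = 10.481527
Step 2: Project.
Since ||x|| > R, scale = R/||x|| = 3/10.481527 = 0.286218, proj(x) = scale * x
proj(x) = [1.59266, -1.978253, 0.110079, -1.593061]
Step 3: Dot product.
a^T * proj(x) = -1*1.59266 - 1*(-1.978253) - 1*0.110079 + 4*(-1.593061) = -6.0967


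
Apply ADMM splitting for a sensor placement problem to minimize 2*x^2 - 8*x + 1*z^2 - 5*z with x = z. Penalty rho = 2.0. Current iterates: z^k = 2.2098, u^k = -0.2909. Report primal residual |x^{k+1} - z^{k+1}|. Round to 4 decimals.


ADMM iteration with rho = 2.0, z^k = 2.2098, u^k = -0.2909
Step 1: x-update.
Minimize 2*x^2 - 8*x + (2.0/2)*(x - 2.2098 - 0.2909)^2
FOC: (2*2 + 2.0)*x = 8 + 2.0*(2.2098 + 0.2909)
x^{k+1} = 2.1669
Step 2: z-update.
Minimize 1*z^2 - 5*z + (2.0/2)*(2.1669 - z - 0.2909)^2
FOC: (2*1 + 2.0)*z = 5 + 2.0*(2.1669 - 0.2909)
z^{k+1} = 2.188
Step 3: u-update.
u^{k+1} = -0.2909 + 2.1669 - 2.188 = -0.312
Step 4: Primal residual = |2.1669 - 2.188| = 0.0211


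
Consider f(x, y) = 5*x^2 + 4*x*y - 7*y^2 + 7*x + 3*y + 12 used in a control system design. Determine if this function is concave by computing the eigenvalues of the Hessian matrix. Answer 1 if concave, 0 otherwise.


The Hessian of f(x,y) = 5*x^2 + 4*x*y - 7*y^2 + 7*x + 3*y + 12 is:
H = [[10, 4], [4, -14]]
Trace = 10 - 14 = -4
Determinant = 10*-14 - (4)^2 = -156
Discriminant = (-4)^2 - 4*-156 = 640.0
Eigenvalues: lambda_1 = -14.6491, lambda_2 = 10.6491
The function is not concave.

0


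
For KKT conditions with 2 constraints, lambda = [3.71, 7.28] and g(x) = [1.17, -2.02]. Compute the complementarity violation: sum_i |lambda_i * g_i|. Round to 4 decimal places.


KKT complementary slackness check:
lambda_1 * g_1 = 3.71 * 1.17 = 4.3407
lambda_2 * g_2 = 7.28 * -2.02 = -14.7056
Total violation = 4.3407 + 14.7056 = 19.0463


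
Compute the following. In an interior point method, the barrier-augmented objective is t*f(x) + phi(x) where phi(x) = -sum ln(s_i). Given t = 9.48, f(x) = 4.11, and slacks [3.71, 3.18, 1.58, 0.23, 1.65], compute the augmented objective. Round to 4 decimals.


Step 1: Compute log-barrier.
ln values: [1.311, 1.1569, 0.4574, -1.4697, 0.5008]
phi = -(1.311 + 1.1569 + 0.4574 - 1.4697 + 0.5008) = -1.9564
Step 2: Compute augmented objective.
t*f(x) = 9.48*4.11 = 38.9628
Total = 38.9628 - 1.9564 = 37.0064


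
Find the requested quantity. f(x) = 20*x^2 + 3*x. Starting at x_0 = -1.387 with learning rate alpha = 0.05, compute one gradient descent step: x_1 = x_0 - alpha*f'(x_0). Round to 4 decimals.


We compute the gradient at x_0 and apply the update.
f'(x) = 40*x + 3
f'(-1.387) = 40*-1.387 + 3 = -52.48
x_1 = -1.387 - 0.05*-52.48 = 1.237


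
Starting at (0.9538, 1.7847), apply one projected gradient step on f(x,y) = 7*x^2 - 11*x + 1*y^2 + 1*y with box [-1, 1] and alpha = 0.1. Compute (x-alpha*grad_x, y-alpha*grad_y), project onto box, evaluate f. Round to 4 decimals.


Step 1: Compute gradient at (0.9538, 1.7847).
grad_x = 2*7*0.9538 - 11 = 2.3532
grad_y = 2*1*1.7847 + 1 = 4.5694
Step 2: Gradient step.
x_raw = 0.9538 - 0.1*2.3532 = 0.7185
y_raw = 1.7847 - 0.1*4.5694 = 1.3278
Step 3: Project onto [-1, 1].
x_proj = clip(0.7185) = 0.7185
y_proj = clip(1.3278) = 1.0
Step 4: Evaluate f.
f(0.7185, 1.0) = -2.2898


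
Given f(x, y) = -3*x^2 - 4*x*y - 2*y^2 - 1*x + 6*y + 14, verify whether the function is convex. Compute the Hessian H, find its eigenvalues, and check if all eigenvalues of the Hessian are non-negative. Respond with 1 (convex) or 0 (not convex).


The Hessian of f(x,y) = -3*x^2 - 4*x*y - 2*y^2 - 1*x + 6*y + 14 is:
H = [[-6, -4], [-4, -4]]
Trace = -6 - 4 = -10
Determinant = -6*-4 - (-4)^2 = 8
Discriminant = (-10)^2 - 4*8 = 68.0
Eigenvalues: lambda_1 = -9.1231, lambda_2 = -0.8769
The function is not convex.

0


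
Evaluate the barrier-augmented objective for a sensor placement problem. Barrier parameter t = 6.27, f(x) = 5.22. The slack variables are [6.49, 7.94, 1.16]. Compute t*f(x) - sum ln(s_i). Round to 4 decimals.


Step 1: Compute log-barrier.
ln values: [1.8703, 2.0719, 0.1484]
phi = -(1.8703 + 2.0719 + 0.1484) = -4.0906
Step 2: Compute augmented objective.
t*f(x) = 6.27*5.22 = 32.7294
Total = 32.7294 - 4.0906 = 28.6388


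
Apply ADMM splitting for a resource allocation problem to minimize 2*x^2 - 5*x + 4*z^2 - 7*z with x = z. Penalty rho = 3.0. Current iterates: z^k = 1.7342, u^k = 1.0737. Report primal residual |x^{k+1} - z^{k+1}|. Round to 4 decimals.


ADMM iteration with rho = 3.0, z^k = 1.7342, u^k = 1.0737
Step 1: x-update.
Minimize 2*x^2 - 5*x + (3.0/2)*(x - 1.7342 + 1.0737)^2
FOC: (2*2 + 3.0)*x = 5 + 3.0*(1.7342 - 1.0737)
x^{k+1} = 0.9974
Step 2: z-update.
Minimize 4*z^2 - 7*z + (3.0/2)*(0.9974 - z + 1.0737)^2
FOC: (2*4 + 3.0)*z = 7 + 3.0*(0.9974 + 1.0737)
z^{k+1} = 1.2012
Step 3: u-update.
u^{k+1} = 1.0737 + 0.9974 - 1.2012 = 0.8699
Step 4: Primal residual = |0.9974 - 1.2012| = 0.2038


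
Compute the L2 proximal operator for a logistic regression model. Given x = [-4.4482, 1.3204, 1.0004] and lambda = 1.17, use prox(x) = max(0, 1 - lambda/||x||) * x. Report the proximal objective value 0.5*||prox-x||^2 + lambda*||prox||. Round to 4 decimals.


Step 1: Compute ||x||.
||x|| = 4.7467
Step 2: Compute scaling factor.
scale = max(0, 1 - 1.17/4.7467) = 0.7535
Step 3: prox(x) = [-3.3518, 0.9949, 0.7538]
||prox(x)|| = 3.5767
Step 4: Proximal objective.
0.5*||prox-x||^2 = 0.6845
lambda*||prox|| = 4.1847
Total = 4.8691


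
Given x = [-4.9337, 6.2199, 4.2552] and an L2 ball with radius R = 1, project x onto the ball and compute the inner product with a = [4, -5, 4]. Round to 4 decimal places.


Step 1: Compute ||x|| (intermediates to 6 decimals).
||x|| = sqrt((-4.9337)^2 + 6.2199^2 + 4.2552^2) = 9.007512
Step 2: Project.
Since ||x|| > R, scale = R/||x|| = 1/9.007512 = 0.111018, proj(x) = scale * x
proj(x) = [-0.54773, 0.690521, 0.472404]
Step 3: Dot product.
a^T * proj(x) = 4*(-0.54773) - 5*0.690521 + 4*0.472404 = -3.7539


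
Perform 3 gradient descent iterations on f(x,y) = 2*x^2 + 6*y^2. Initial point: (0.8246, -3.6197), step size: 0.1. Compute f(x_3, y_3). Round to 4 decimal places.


Gradient descent on f(x,y) = 2*x^2 + 6*y^2.
Starting point: (0.8246, -3.6197), alpha = 0.1
Step 1: grad_x = 2*2*0.8246 = 3.2984, grad_y = 2*6*-3.6197 = -43.4364
  x_1 = 0.8246 - 0.1*3.2984 = 0.4948
  y_1 = -3.6197 - 0.1*-43.4364 = 0.7239
Step 2: grad_x = 2*2*0.4948 = 1.979, grad_y = 2*6*0.7239 = 8.6873
  x_2 = 0.4948 - 0.1*1.979 = 0.2969
  y_2 = 0.7239 - 0.1*8.6873 = -0.1448
Step 3: grad_x = 2*2*0.2969 = 1.1874, grad_y = 2*6*-0.1448 = -1.7375
  x_3 = 0.2969 - 0.1*1.1874 = 0.1781
  y_3 = -0.1448 - 0.1*-1.7375 = 0.029
f(0.1781, 0.029) = 2*0.1781^2 + 6*0.029^2 = 0.0685


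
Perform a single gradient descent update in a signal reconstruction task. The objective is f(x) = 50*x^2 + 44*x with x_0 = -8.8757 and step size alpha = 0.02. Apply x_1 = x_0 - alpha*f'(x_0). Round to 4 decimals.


We compute the gradient at x_0 and apply the update.
f'(x) = 100*x + 44
f'(-8.8757) = 100*-8.8757 + 44 = -843.57
x_1 = -8.8757 - 0.02*-843.57 = 7.9957


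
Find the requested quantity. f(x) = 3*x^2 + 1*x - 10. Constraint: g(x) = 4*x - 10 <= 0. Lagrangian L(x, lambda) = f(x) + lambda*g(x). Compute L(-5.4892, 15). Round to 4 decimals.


Step 1: Evaluate f(x).
f(-5.4892) = 3*(-5.4892)^2 + 1*(-5.4892) - 10 = 74.9047
Step 2: Evaluate g(x).
g(-5.4892) = 4*-5.4892 - 10 = -31.9568
Step 3: Compute Lagrangian.
L = 74.9047 + 15*-31.9568 = -404.4473


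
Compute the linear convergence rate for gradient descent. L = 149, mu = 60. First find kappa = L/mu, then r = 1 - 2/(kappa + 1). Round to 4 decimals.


Step 1: Compute the condition number.
kappa = L/mu = 149/60 = 2.4833
Step 2: Compute the convergence rate.
r = 1 - 2/(kappa + 1) = 1 - 2*mu/(L + mu) = (L - mu)/(L + mu) = 89/209 = 0.4258


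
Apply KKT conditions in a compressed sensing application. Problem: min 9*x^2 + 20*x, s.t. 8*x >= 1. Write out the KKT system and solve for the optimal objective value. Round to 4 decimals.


Step 1: Try lambda = 0 (constraint inactive).
x_unc = -20/(2*9) = -1.1111
Check: 8*-1.1111 = -8.8888 < 1 -- violated!
Step 2: Constraint must be active: 8*x = 1
x* = 1/8 = 0.125
lambda = (2*9*0.125 + 20)/8 = 2.7813
Step 3: Compute optimal value.
f(x*) = 9*0.125^2 + 20*0.125 = 2.6406


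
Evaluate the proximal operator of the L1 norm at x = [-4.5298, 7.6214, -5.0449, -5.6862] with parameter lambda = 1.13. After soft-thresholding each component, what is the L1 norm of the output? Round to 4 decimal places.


Soft-thresholding with lambda = 1.13:
prox(-4.5298) = sign(-4.5298)*max(|-4.5298| - 1.13, 0) = -3.3998
prox(7.6214) = sign(7.6214)*max(|7.6214| - 1.13, 0) = 6.4914
prox(-5.0449) = sign(-5.0449)*max(|-5.0449| - 1.13, 0) = -3.9149
prox(-5.6862) = sign(-5.6862)*max(|-5.6862| - 1.13, 0) = -4.5562
prox(x) = [-3.3998, 6.4914, -3.9149, -4.5562]
||prox(x)||_1 = 3.3998 + 6.4914 + 3.9149 + 4.5562 = 18.3623


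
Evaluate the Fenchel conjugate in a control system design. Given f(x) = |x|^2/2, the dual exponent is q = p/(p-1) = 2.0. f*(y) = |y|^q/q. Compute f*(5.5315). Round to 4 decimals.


The conjugate exponent q satisfies 1/p + 1/q = 1.
p = 2, so q = 2/(2 - 1) = 2.0
|y|^q = 5.5315^2.0 = 30.5975
f*(5.5315) = 30.5975 / 2.0 = 15.2987


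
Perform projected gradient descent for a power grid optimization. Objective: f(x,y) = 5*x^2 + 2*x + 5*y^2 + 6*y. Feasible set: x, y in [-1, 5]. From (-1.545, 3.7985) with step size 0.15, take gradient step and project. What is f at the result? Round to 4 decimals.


Step 1: Compute gradient at (-1.545, 3.7985).
grad_x = 2*5*-1.545 + 2 = -13.45
grad_y = 2*5*3.7985 + 6 = 43.985
Step 2: Gradient step.
x_raw = -1.545 - 0.15*-13.45 = 0.4725
y_raw = 3.7985 - 0.15*43.985 = -2.7993
Step 3: Project onto [-1, 5].
x_proj = clip(0.4725) = 0.4725
y_proj = clip(-2.7993) = -1.0
Step 4: Evaluate f.
f(0.4725, -1.0) = 1.0613


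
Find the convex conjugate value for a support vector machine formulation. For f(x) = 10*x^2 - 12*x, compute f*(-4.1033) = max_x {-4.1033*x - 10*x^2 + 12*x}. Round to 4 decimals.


f*(y) = sup_x {y*x - a*x^2 - b*x} = sup_x {(y-b)*x - a*x^2}
FOC: (y - b) - 2a*x = 0 => x* = (y - b)/(2a)
x* = (-4.1033 + 12)/(2*10) = 0.3948
f*(-4.1033) = (y-b)^2/(4a) = (-4.1033 + 12)^2/(4*10)
= 62.3579/40 = 1.5589


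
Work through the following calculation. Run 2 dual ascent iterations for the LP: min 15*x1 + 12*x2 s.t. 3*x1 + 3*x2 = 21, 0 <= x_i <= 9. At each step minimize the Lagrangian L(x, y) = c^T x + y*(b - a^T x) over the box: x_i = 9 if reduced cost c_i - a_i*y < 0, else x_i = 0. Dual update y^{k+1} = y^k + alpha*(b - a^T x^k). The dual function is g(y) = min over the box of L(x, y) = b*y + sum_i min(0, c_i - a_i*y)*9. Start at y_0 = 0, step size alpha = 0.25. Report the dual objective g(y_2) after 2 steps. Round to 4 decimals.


Dual ascent for LP: min 15*x1 + 12*x2, 3*x1 + 3*x2 = 21, 0 <= x_i <= 9
Step 1: y^k = 0.0, reduced costs: (15.0, 12.0)
  x^k = (0.0, 0.0), subgradient = b - a^T x = 21.0
  y^{k+1} = 0.0 + 0.25*21.0 = 5.25
Step 2: y^k = 5.25, reduced costs: (-0.75, -3.75)
  x^k = (9.0, 9.0), subgradient = b - a^T x = -33.0
  y^{k+1} = 5.25 + 0.25*-33.0 = -3.0
Dual objective at y_2 = -3.0: reduced costs (24.0, 21.0), box minimizer x = (0.0, 0.0)
g(y_2) = b*y + (c1 - a1*y)*x1 + (c2 - a2*y)*x2 = 21*(-3.0) + 24.0*0.0 + 21.0*0.0 = -63.0 + 0.0 + 0.0 = -63.0


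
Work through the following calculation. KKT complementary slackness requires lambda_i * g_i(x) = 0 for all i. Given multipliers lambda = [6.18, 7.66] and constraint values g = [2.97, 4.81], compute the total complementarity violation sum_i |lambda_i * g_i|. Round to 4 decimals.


KKT complementary slackness check:
lambda_1 * g_1 = 6.18 * 2.97 = 18.3546
lambda_2 * g_2 = 7.66 * 4.81 = 36.8446
Total violation = 18.3546 + 36.8446 = 55.1992


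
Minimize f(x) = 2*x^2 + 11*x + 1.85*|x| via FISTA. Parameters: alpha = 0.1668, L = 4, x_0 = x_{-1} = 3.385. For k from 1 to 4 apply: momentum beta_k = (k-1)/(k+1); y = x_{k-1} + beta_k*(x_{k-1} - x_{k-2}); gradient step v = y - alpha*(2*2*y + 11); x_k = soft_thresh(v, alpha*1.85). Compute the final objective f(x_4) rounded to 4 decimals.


FISTA on f(x) = 2*x^2 + 11*x + 1.85*|x|
L = 4, alpha = 0.1668
Iteration 1: beta = 0.0, y = 3.385 + 0.0*(3.385 - 3.385) = 3.385
  grad(y) = 24.54, v = y - alpha*grad = -0.7083
  prox(v) = soft_thresh(-0.7083, 0.3086) = -0.3997
Iteration 2: beta = 0.3333, y = -0.3997 + 0.3333*(-0.3997 - 3.385) = -1.6613
  grad(y) = 4.355, v = y - alpha*grad = -2.3877
  prox(v) = soft_thresh(-2.3877, 0.3086) = -2.0791
Iteration 3: beta = 0.5, y = -2.0791 + 0.5*(-2.0791 + 0.3997) = -2.9188
  grad(y) = -0.6751, v = y - alpha*grad = -2.8062
  prox(v) = soft_thresh(-2.8062, 0.3086) = -2.4976
Iteration 4: beta = 0.6, y = -2.4976 + 0.6*(-2.4976 + 2.0791) = -2.7487
  grad(y) = 0.0052, v = y - alpha*grad = -2.7496
  prox(v) = soft_thresh(-2.7496, 0.3086) = -2.441
f(x_4) = 2*(-2.441)^2 + 11*(-2.441) + 1.85*|-2.441| = -10.4182


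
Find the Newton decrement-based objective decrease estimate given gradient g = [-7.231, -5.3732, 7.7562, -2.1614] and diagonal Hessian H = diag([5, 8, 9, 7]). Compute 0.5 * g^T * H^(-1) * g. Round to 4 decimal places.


Step 1: H is diagonal, so H^(-1) * g = [-1.4462, -0.6717, 0.8618, -0.3088].
Step 2: g^T H^(-1) g = sum_i g_i^2 / H_ii
  = (-7.231)^2/5 + (-5.3732)^2/8 + (7.7562)^2/9 + (-2.1614)^2/7
  = 10.4575 + 3.6089 + 6.6843 + 0.6674 = 21.4181
Step 3: Objective decrease = 0.5 * g^T H^(-1) g = 10.709
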